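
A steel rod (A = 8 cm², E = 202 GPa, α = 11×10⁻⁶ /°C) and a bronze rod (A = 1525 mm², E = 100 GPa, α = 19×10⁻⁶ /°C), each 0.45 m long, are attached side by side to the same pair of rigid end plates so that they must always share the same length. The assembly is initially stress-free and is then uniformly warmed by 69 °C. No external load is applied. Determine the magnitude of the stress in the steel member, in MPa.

The bronze has the larger α, so on heating it would change length more than the steel if both were free. The rigid plates force a common final length, so the bronze is put into compression and the steel into tension, with equal and opposite forces P (no external load).
Setting the final lengths equal and cancelling L: (α₁ − α₂)ΔT = P/(A₁E₁) + P/(A₂E₂).
|α₁ − α₂|·ΔT = 8×10⁻⁶ × 69 = 0.000552.
1/(A₁E₁) + 1/(A₂E₂) = 1/(800×202×10³) + 1/(1525×100×10³) = 1.275×10⁻⁸ N⁻¹.
P = 0.000552 / 1.275×10⁻⁸ = 43310 N = 43.31 kN.
σ_{steel} = P/A₁ = 43310/800 = 54.14 MPa, tensile.

σ ≈ 54.1 MPa (tensile)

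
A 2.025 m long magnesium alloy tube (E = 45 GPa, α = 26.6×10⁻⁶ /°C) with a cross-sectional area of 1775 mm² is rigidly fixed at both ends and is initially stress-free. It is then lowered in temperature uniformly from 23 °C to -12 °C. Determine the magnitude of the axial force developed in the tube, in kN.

P ≈ 74.4 kN (tensile)

With zero net strain, σ = E·αΔT = 45 GPa × 26.6×10⁻⁶ × 35 = 41.89 MPa.
P = AEαΔT = 1775 × 45×10³ × 26.6×10⁻⁶ × 35 = 74.36 kN (tensile).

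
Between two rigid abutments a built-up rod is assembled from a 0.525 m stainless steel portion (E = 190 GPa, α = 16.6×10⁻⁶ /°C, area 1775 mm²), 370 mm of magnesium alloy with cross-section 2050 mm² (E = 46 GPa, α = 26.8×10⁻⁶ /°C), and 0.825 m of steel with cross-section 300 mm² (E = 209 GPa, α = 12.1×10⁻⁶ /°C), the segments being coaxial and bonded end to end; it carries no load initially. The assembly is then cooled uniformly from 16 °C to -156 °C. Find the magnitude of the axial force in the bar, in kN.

P ≈ 264 kN (tensile)

With the walls removed the bar would change length by δ_free = Σ αᵢΔT Lᵢ = 16.6×10⁻⁶×172×525 + 26.8×10⁻⁶×172×370 + 12.1×10⁻⁶×172×825 = 4.922 mm.
The rigid supports impose zero overall length change; the single axial force P common to all segments must satisfy P Σ Lᵢ/(AᵢEᵢ) = δ_free.
The series flexibility is Σ Lᵢ/(AᵢEᵢ) = 525/(1775×190×10³) + 370/(2050×46×10³) + 825/(300×209×10³) = 1.864×10⁻⁵ mm/N.
P = 4.922 / 1.864×10⁻⁵ = 264100 N = 264.1 kN, tensile.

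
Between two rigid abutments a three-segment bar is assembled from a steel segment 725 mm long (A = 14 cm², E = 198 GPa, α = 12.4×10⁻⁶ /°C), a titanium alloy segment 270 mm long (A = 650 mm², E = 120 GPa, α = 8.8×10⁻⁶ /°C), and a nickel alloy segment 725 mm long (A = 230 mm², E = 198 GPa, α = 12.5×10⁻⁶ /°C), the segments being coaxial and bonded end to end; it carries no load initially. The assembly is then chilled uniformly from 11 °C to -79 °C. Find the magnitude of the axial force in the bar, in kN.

With the walls removed the bar would change length by δ_free = Σ αᵢΔT Lᵢ = 12.4×10⁻⁶×90×725 + 8.8×10⁻⁶×90×270 + 12.5×10⁻⁶×90×725 = 1.839 mm.
The walls prevent any net length change, so an axial force P (same in every segment) develops. Compatibility: P · Σ Lᵢ/(AᵢEᵢ) = δ_free.
The series flexibility is Σ Lᵢ/(AᵢEᵢ) = 725/(1400×198×10³) + 270/(650×120×10³) + 725/(230×198×10³) = 2.2×10⁻⁵ mm/N.
So P = 1.839 / 2.2×10⁻⁵ = 83.58 kN, tensile.

P ≈ 83.6 kN (tensile)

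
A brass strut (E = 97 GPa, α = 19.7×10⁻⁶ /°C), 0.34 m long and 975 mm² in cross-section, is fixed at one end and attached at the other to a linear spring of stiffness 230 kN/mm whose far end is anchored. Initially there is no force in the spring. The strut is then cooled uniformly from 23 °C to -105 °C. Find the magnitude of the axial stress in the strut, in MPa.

σ ≈ 111 MPa (tensile)

If the spring were absent the strut would shorten by αΔT L = 19.7×10⁻⁶ × 128 × 340 = 0.8573 mm.
With a force P in the spring, the elastic change of the strut is PL/(AE) and that of the spring is P/k; compatibility requires their sum to equal δ_free.
So P = δ_free / [L/(AE) + 1/k] = 0.8573 / [ 340/(975×97×10³) + 1/(230×10³) ].
P = 0.8573 / 7.943×10⁻⁶ = 107900 N.
σ = P/A = 107900/975 = 110.7 MPa.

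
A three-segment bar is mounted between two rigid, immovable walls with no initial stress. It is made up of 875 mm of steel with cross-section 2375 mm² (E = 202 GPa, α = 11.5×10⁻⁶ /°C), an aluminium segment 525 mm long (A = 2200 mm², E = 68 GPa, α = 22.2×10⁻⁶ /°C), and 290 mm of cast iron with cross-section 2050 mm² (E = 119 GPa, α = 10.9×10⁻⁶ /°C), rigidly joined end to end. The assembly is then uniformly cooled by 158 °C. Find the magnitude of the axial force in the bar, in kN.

Free thermal contraction of the whole bar: Σ αᵢΔT Lᵢ = 11.5×10⁻⁶×158×875 + 22.2×10⁻⁶×158×525 + 10.9×10⁻⁶×158×290 = 3.931 mm.
The rigid supports impose zero overall length change; the single axial force P common to all segments must satisfy P Σ Lᵢ/(AᵢEᵢ) = δ_free.
Σ Lᵢ/(AᵢEᵢ) = 875/(2375×202×10³) + 525/(2200×68×10³) + 290/(2050×119×10³) = 6.522×10⁻⁶ mm/N.
P = 3.931 / 6.522×10⁻⁶ = 602700 N = 602.7 kN, tensile.

P ≈ 603 kN (tensile)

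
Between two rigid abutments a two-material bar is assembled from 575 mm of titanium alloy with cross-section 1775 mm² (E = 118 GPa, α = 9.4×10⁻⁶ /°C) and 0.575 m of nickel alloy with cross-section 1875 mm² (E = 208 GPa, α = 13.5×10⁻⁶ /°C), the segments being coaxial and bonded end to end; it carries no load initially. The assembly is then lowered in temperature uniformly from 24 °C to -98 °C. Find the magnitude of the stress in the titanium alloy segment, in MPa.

If the supports were absent, the total length change would be Σ αᵢΔT Lᵢ = 9.4×10⁻⁶×122×575 + 13.5×10⁻⁶×122×575 = 1.606 mm.
The walls prevent any net length change, so an axial force P (same in every segment) develops. Compatibility: P · Σ Lᵢ/(AᵢEᵢ) = δ_free.
The series flexibility is Σ Lᵢ/(AᵢEᵢ) = 575/(1775×118×10³) + 575/(1875×208×10³) = 4.22×10⁻⁶ mm/N.
P = 1.606 / 4.22×10⁻⁶ = 380700 N = 380.7 kN, tensile.
σ_{titanium alloy} = P / A = 380700 / 1775 = 214.5 MPa.

σ ≈ 214 MPa (tensile)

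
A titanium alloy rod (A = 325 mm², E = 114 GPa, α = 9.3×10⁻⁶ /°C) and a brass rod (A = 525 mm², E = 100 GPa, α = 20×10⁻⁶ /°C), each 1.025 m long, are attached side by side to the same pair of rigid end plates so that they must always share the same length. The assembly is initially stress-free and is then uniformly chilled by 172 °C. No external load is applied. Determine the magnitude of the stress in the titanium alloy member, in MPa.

σ ≈ 123 MPa (compressive)

Equilibrium of a rigid end plate with no external load gives equal and opposite internal forces ±P in the two members. Since α_{brass} > α_{titanium alloy}, cooling drives the brass into tension and the titanium alloy into compression.
Compatibility of the two members (thermal + elastic change equal): (α₁ − α₂)ΔT = P·[1/(A₁E₁) + 1/(A₂E₂)].
|α₁ − α₂|·ΔT = 10.7×10⁻⁶ × 172 = 0.00184.
1/(A₁E₁) + 1/(A₂E₂) = 1/(325×114×10³) + 1/(525×100×10³) = 4.604×10⁻⁸ N⁻¹.
P = 0.00184 / 4.604×10⁻⁸ = 39980 N = 39.98 kN.
σ_{titanium alloy} = P/A₁ = 39980/325 = 123 MPa, compressive.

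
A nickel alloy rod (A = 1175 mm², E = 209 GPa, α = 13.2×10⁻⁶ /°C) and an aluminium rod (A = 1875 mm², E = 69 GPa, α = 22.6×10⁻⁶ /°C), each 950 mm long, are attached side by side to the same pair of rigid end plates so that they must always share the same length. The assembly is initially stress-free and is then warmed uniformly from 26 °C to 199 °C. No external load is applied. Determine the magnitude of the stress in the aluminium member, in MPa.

σ ≈ 73.5 MPa (compressive)

Both members must finish at the same length. With the larger α, the aluminium tends to over-expand; the plates restrain it, putting the aluminium in compression and the nickel alloy in tension. With no external load the two internal forces are equal and opposite, magnitude P.
Compatibility of the two members (thermal + elastic change equal): (α₁ − α₂)ΔT = P·[1/(A₁E₁) + 1/(A₂E₂)].
|α₁ − α₂|·ΔT = 9.4×10⁻⁶ × 173 = 0.001626.
1/(A₁E₁) + 1/(A₂E₂) = 1/(1175×209×10³) + 1/(1875×69×10³) = 1.18×10⁻⁸ N⁻¹.
So P = 0.001626 / 1.18×10⁻⁸ = 137.8 kN.
σ_{aluminium} = P/A₂ = 137800/1875 = 73.49 MPa, compressive.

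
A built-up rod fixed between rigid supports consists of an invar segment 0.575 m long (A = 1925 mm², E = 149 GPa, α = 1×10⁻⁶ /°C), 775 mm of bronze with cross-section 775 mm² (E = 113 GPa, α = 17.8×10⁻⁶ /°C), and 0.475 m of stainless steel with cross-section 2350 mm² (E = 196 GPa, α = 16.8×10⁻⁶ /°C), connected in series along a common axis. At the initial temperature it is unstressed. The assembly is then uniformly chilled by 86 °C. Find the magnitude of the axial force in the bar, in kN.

Free thermal contraction of the whole bar: Σ αᵢΔT Lᵢ = 1×10⁻⁶×86×575 + 17.8×10⁻⁶×86×775 + 16.8×10⁻⁶×86×475 = 1.922 mm.
The walls prevent any net length change, so an axial force P (same in every segment) develops. Compatibility: P · Σ Lᵢ/(AᵢEᵢ) = δ_free.
The series flexibility is Σ Lᵢ/(AᵢEᵢ) = 575/(1925×149×10³) + 775/(775×113×10³) + 475/(2350×196×10³) = 1.189×10⁻⁵ mm/N.
Hence P = δ_free / Σ(L/AE) = 1.922/1.189×10⁻⁵ = 161.7 kN (tensile).

P ≈ 162 kN (tensile)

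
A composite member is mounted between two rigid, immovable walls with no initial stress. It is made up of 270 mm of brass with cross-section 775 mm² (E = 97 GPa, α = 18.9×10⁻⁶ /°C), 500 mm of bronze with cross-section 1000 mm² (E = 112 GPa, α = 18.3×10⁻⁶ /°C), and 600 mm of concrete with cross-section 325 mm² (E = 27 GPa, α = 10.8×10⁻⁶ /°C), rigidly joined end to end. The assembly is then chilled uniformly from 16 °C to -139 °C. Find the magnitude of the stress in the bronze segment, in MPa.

σ ≈ 42 MPa (tensile)

Free thermal contraction of the whole bar: Σ αᵢΔT Lᵢ = 18.9×10⁻⁶×155×270 + 18.3×10⁻⁶×155×500 + 10.8×10⁻⁶×155×600 = 3.214 mm.
The rigid supports impose zero overall length change; the single axial force P common to all segments must satisfy P Σ Lᵢ/(AᵢEᵢ) = δ_free.
The series flexibility is Σ Lᵢ/(AᵢEᵢ) = 270/(775×97×10³) + 500/(1000×112×10³) + 600/(325×27×10³) = 7.643×10⁻⁵ mm/N.
P = 3.214 / 7.643×10⁻⁵ = 42050 N = 42.05 kN, tensile.
σ_{bronze} = P / A = 42050 / 1000 = 42.05 MPa.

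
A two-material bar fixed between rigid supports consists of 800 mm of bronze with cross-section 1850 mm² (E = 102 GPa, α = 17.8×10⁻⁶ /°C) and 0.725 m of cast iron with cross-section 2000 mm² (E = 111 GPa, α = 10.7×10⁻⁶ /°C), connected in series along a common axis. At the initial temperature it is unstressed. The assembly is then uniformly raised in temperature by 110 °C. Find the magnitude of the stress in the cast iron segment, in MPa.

σ ≈ 161 MPa (compressive)

Free thermal expansion of the whole bar: Σ αᵢΔT Lᵢ = 17.8×10⁻⁶×110×800 + 10.7×10⁻⁶×110×725 = 2.42 mm.
The rigid supports impose zero overall length change; the single axial force P common to all segments must satisfy P Σ Lᵢ/(AᵢEᵢ) = δ_free.
The series flexibility is Σ Lᵢ/(AᵢEᵢ) = 800/(1850×102×10³) + 725/(2000×111×10³) = 7.505×10⁻⁶ mm/N.
Hence P = δ_free / Σ(L/AE) = 2.42/7.505×10⁻⁶ = 322.4 kN (compressive).
σ_{cast iron} = P / A = 322400 / 2000 = 161.2 MPa.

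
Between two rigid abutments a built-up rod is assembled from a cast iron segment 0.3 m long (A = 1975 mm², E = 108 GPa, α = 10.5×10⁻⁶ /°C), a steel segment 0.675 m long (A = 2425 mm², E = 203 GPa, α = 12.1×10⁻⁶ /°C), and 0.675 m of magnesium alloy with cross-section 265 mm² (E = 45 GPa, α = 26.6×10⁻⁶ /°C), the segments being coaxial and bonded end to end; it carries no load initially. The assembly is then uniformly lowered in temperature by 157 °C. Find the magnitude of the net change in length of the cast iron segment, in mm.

Free thermal contraction of the whole bar: Σ αᵢΔT Lᵢ = 10.5×10⁻⁶×157×300 + 12.1×10⁻⁶×157×675 + 26.6×10⁻⁶×157×675 = 4.596 mm.
The walls prevent any net length change, so an axial force P (same in every segment) develops. Compatibility: P · Σ Lᵢ/(AᵢEᵢ) = δ_free.
Σ Lᵢ/(AᵢEᵢ) = 300/(1975×108×10³) + 675/(2425×203×10³) + 675/(265×45×10³) = 5.938×10⁻⁵ mm/N.
So P = 4.596 / 5.938×10⁻⁵ = 77.39 kN, tensile.
For the cast iron segment, free thermal change = 10.5×10⁻⁶×157×300 = 0.4945 mm and elastic change from P = 77390×300/(1975×108×10³) = 0.1089 mm; these oppose, so the net change is 0.386 mm (segment shortens).

|ΔL| ≈ 0.386 mm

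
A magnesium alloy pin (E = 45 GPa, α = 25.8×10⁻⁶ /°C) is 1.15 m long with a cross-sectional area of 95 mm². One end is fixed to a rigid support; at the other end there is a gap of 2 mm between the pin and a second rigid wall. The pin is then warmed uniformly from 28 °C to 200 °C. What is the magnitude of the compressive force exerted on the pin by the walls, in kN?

P ≈ 11.5 kN

Free thermal elongation = αΔT L = 25.8×10⁻⁶ × 172 × 1150 = 5.103 mm.
The gap closes (δ_free > 2 mm) and the wall then resists a further 5.103 − 2 = 3.103 mm of expansion.
That suppressed elongation corresponds to σ = E·Δ/L = 45×10³ × 3.103/1150 = 121.4 MPa.
P = σA = 121.4 × 95 = 11.54 kN.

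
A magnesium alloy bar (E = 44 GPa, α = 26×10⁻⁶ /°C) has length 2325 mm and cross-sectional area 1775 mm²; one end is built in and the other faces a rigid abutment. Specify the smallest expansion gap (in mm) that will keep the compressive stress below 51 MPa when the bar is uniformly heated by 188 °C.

Free expansion if unrestrained: δ_free = αΔT L = 26×10⁻⁶ × 188 × 2325 = 11.36 mm.
At the allowable stress the elastic shortening the wall may impose is σL/E = 51 × 2325 / (44×10³) = 2.695 mm.
So the gap has to take up the difference, g_min = δ_free − σL/E = 11.36 − 2.695 = 8.67 mm.

g ≈ 8.67 mm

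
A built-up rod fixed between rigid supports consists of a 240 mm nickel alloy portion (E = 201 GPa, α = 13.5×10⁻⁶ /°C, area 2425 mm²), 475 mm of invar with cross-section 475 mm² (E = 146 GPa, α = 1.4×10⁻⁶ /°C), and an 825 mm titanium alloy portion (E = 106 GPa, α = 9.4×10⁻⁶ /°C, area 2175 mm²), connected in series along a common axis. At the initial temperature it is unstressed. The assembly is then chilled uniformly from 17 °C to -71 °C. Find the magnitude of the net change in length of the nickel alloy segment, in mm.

With the walls removed the bar would change length by δ_free = Σ αᵢΔT Lᵢ = 13.5×10⁻⁶×88×240 + 1.4×10⁻⁶×88×475 + 9.4×10⁻⁶×88×825 = 1.026 mm.
The rigid supports impose zero overall length change; the single axial force P common to all segments must satisfy P Σ Lᵢ/(AᵢEᵢ) = δ_free.
Σ Lᵢ/(AᵢEᵢ) = 240/(2425×201×10³) + 475/(475×146×10³) + 825/(2175×106×10³) = 1.092×10⁻⁵ mm/N.
So P = 1.026 / 1.092×10⁻⁵ = 93.96 kN, tensile.
For the nickel alloy segment, free thermal change = 13.5×10⁻⁶×88×240 = 0.2851 mm and elastic change from P = 93960×240/(2425×201×10³) = 0.04627 mm; these oppose, so the net change is 0.239 mm (segment shortens).

|ΔL| ≈ 0.239 mm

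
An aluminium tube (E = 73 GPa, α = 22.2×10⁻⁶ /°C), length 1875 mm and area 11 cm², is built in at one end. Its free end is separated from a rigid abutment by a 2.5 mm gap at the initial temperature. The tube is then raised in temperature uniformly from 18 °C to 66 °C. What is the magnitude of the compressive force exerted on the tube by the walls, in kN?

P ≈ 0 kN

If the wall were absent the tube would grow by αΔT L = 22.2×10⁻⁶ × 48 × 1875 = 1.998 mm.
Since δ_free = 2 mm is less than the 2.5 mm gap, the tube never touches the wall. No axial force develops.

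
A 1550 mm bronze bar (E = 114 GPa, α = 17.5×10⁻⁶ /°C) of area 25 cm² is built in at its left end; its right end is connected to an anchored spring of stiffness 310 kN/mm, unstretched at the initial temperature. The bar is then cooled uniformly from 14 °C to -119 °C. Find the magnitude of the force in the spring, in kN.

If the spring were absent the bar would shorten by αΔT L = 17.5×10⁻⁶ × 133 × 1550 = 3.608 mm.
Let P be the tensile force in the spring. The bar extends elastically by PL/(AE) and the spring stretches by P/k; together these equal δ_free.
P [ L/(AE) + 1/k ] = δ_free → P [ 1550/(2500×114×10³) + 1/(310×10³) ] = 3.608.
P = 3.608 / 8.664×10⁻⁶ = 416400 N.

P ≈ 416 kN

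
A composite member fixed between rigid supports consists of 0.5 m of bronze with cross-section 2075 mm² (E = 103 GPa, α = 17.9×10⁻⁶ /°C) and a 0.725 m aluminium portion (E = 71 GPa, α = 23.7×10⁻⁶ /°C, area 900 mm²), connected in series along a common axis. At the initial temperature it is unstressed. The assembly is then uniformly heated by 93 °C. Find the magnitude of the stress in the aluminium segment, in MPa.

σ ≈ 197 MPa (compressive)

If the supports were absent, the total length change would be Σ αᵢΔT Lᵢ = 17.9×10⁻⁶×93×500 + 23.7×10⁻⁶×93×725 = 2.43 mm.
Since the ends are fixed, an axial force P builds up, equal in every segment, with P · Σ Lᵢ/(AᵢEᵢ) = δ_free.
The series flexibility is Σ Lᵢ/(AᵢEᵢ) = 500/(2075×103×10³) + 725/(900×71×10³) = 1.369×10⁻⁵ mm/N.
So P = 2.43 / 1.369×10⁻⁵ = 177.6 kN, compressive.
σ_{aluminium} = P / A = 177600 / 900 = 197.3 MPa.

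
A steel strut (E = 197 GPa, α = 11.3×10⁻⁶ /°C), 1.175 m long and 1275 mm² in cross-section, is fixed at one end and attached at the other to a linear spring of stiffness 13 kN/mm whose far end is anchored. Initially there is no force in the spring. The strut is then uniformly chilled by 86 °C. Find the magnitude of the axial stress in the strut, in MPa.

σ ≈ 11 MPa (tensile)

The unrestrained thermal change is αΔT L = 11.3×10⁻⁶ × 86 × 1175 = 1.142 mm.
With a force P in the spring, the elastic change of the strut is PL/(AE) and that of the spring is P/k; compatibility requires their sum to equal δ_free.
P [ L/(AE) + 1/k ] = δ_free → P [ 1175/(1275×197×10³) + 1/(13×10³) ] = 1.142.
P = 1.142 / 8.16×10⁻⁵ = 13990 N.
σ = P/A = 13990/1275 = 10.98 MPa.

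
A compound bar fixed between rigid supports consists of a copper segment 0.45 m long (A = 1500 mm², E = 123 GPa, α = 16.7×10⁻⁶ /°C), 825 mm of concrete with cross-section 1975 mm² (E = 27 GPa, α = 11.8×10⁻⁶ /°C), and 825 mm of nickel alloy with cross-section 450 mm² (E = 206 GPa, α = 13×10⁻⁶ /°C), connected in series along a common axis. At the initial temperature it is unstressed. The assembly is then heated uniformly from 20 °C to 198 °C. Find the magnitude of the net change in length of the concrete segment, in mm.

With the walls removed the bar would change length by δ_free = Σ αᵢΔT Lᵢ = 16.7×10⁻⁶×178×450 + 11.8×10⁻⁶×178×825 + 13×10⁻⁶×178×825 = 4.98 mm.
Since the ends are fixed, an axial force P builds up, equal in every segment, with P · Σ Lᵢ/(AᵢEᵢ) = δ_free.
The series flexibility is Σ Lᵢ/(AᵢEᵢ) = 450/(1500×123×10³) + 825/(1975×27×10³) + 825/(450×206×10³) = 2.681×10⁻⁵ mm/N.
So P = 4.98 / 2.681×10⁻⁵ = 185.7 kN, compressive.
For the concrete segment, free thermal change = 11.8×10⁻⁶×178×825 = 1.733 mm and elastic change from P = 185700×825/(1975×27×10³) = 2.874 mm; these oppose, so the net change is 1.14 mm (segment shortens).

|ΔL| ≈ 1.14 mm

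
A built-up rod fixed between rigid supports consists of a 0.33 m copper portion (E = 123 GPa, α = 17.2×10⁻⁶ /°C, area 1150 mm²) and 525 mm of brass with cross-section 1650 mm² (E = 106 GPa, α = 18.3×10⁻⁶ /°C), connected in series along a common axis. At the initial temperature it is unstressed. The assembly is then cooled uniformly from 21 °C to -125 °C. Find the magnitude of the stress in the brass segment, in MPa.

With the walls removed the bar would change length by δ_free = Σ αᵢΔT Lᵢ = 17.2×10⁻⁶×146×330 + 18.3×10⁻⁶×146×525 = 2.231 mm.
The rigid supports impose zero overall length change; the single axial force P common to all segments must satisfy P Σ Lᵢ/(AᵢEᵢ) = δ_free.
Σ Lᵢ/(AᵢEᵢ) = 330/(1150×123×10³) + 525/(1650×106×10³) = 5.335×10⁻⁶ mm/N.
Hence P = δ_free / Σ(L/AE) = 2.231/5.335×10⁻⁶ = 418.3 kN (tensile).
σ_{brass} = P / A = 418300 / 1650 = 253.5 MPa.

σ ≈ 254 MPa (tensile)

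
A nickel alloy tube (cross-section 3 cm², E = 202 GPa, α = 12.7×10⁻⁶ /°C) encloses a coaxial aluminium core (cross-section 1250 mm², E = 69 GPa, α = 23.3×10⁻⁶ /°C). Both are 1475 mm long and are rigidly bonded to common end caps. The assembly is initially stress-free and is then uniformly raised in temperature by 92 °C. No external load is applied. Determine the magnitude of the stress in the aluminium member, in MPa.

σ ≈ 27.8 MPa (compressive)

Equilibrium of a rigid end plate with no external load gives equal and opposite internal forces ±P in the two members. Since α_{aluminium} > α_{nickel alloy}, heating drives the aluminium into compression and the nickel alloy into tension.
Setting the final lengths equal and cancelling L: (α₁ − α₂)ΔT = P/(A₁E₁) + P/(A₂E₂).
|α₁ − α₂|·ΔT = 10.6×10⁻⁶ × 92 = 0.0009752.
1/(A₁E₁) + 1/(A₂E₂) = 1/(300×202×10³) + 1/(1250×69×10³) = 2.81×10⁻⁸ N⁻¹.
P = 0.0009752 / 2.81×10⁻⁸ = 34710 N = 34.71 kN.
σ_{aluminium} = P/A₂ = 34710/1250 = 27.77 MPa, compressive.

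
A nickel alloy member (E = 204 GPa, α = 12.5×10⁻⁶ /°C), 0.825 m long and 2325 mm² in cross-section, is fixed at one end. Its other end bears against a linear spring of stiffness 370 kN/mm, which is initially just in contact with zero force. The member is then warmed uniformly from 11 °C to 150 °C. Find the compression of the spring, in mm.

δ ≈ 0.872 mm

Free thermal expansion: δ_free = αΔT L = 12.5×10⁻⁶ × 139 × 825 = 1.433 mm.
Let P be the compressive force at the spring. The member shortens elastically by PL/(AE) and the spring compresses by P/k; together these equal δ_free.
So P = δ_free / [L/(AE) + 1/k] = 1.433 / [ 825/(2325×204×10³) + 1/(370×10³) ].
P = 1.433 / 4.442×10⁻⁶ = 322700 N.
Spring compression = P/k = 322700/(370×10³) = 0.8721 mm.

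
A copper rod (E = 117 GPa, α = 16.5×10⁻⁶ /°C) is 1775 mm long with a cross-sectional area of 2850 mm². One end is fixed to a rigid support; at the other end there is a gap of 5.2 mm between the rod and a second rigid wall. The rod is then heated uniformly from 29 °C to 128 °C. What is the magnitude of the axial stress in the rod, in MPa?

Free thermal elongation = αΔT L = 16.5×10⁻⁶ × 99 × 1775 = 2.899 mm.
Since δ_free = 2.9 mm is less than the 5.2 mm gap, the rod never touches the wall. No axial force develops.

σ ≈ 0 MPa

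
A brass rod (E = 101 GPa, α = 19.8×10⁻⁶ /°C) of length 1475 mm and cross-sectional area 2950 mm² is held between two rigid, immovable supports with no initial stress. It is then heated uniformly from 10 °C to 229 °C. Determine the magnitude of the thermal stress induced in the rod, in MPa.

With length fixed, the mechanical strain must cancel the thermal strain αΔT = 19.8×10⁻⁶ × 219 = 4336.2×10⁻⁶.
σ = EαΔT = 101×10³ × 19.8×10⁻⁶ × 219 = 438 MPa (compressive; the rod is trying to expand).

σ ≈ 438 MPa (compressive)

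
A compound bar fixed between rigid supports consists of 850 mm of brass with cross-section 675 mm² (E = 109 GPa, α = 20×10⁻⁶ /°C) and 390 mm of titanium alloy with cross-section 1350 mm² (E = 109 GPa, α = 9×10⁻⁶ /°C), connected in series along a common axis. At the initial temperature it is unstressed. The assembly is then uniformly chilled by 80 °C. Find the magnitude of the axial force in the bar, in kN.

Free thermal contraction of the whole bar: Σ αᵢΔT Lᵢ = 20×10⁻⁶×80×850 + 9×10⁻⁶×80×390 = 1.641 mm.
Since the ends are fixed, an axial force P builds up, equal in every segment, with P · Σ Lᵢ/(AᵢEᵢ) = δ_free.
The series flexibility is Σ Lᵢ/(AᵢEᵢ) = 850/(675×109×10³) + 390/(1350×109×10³) = 1.42×10⁻⁵ mm/N.
Hence P = δ_free / Σ(L/AE) = 1.641/1.42×10⁻⁵ = 115.5 kN (tensile).

P ≈ 116 kN (tensile)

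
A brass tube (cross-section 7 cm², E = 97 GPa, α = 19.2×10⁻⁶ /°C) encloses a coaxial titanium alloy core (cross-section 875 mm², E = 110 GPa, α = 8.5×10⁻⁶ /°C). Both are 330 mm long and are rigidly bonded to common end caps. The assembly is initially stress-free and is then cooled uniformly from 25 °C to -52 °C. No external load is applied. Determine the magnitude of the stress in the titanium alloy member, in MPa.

σ ≈ 37.5 MPa (compressive)

Equilibrium of a rigid end plate with no external load gives equal and opposite internal forces ±P in the two members. Since α_{brass} > α_{titanium alloy}, cooling drives the brass into tension and the titanium alloy into compression.
Equating the net (thermal + elastic) strains gives |α₁ − α₂|·ΔT = P·[1/(A₁E₁) + 1/(A₂E₂)].
|α₁ − α₂|·ΔT = 10.7×10⁻⁶ × 77 = 0.0008239.
1/(A₁E₁) + 1/(A₂E₂) = 1/(700×97×10³) + 1/(875×110×10³) = 2.512×10⁻⁸ N⁻¹.
P = 0.0008239 / 2.512×10⁻⁸ = 32800 N = 32.8 kN.
σ_{titanium alloy} = P/A₂ = 32800/875 = 37.49 MPa, compressive.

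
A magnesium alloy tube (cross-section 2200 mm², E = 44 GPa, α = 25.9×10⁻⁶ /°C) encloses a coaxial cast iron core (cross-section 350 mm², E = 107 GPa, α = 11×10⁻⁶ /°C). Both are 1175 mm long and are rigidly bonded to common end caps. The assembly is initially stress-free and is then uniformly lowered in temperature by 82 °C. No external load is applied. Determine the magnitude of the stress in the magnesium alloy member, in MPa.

Equilibrium of a rigid end plate with no external load gives equal and opposite internal forces ±P in the two members. Since α_{magnesium alloy} > α_{cast iron}, cooling drives the magnesium alloy into tension and the cast iron into compression.
Setting the final lengths equal and cancelling L: (α₁ − α₂)ΔT = P/(A₁E₁) + P/(A₂E₂).
|α₁ − α₂|·ΔT = 14.9×10⁻⁶ × 82 = 0.001222.
1/(A₁E₁) + 1/(A₂E₂) = 1/(2200×44×10³) + 1/(350×107×10³) = 3.703×10⁻⁸ N⁻¹.
P = 0.001222 / 3.703×10⁻⁸ = 32990 N = 32.99 kN.
σ_{magnesium alloy} = P/A₁ = 32990/2200 = 15 MPa, tensile.

σ ≈ 15 MPa (tensile)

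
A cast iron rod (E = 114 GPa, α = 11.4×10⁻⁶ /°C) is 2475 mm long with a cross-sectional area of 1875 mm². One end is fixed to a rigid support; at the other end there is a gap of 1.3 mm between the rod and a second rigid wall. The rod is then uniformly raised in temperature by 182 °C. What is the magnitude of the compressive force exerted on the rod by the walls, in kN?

If the wall were absent the rod would grow by αΔT L = 11.4×10⁻⁶ × 182 × 2475 = 5.135 mm.
The gap closes (δ_free > 1.3 mm) and the wall then resists a further 5.135 − 1.3 = 3.835 mm of expansion.
That suppressed elongation corresponds to σ = E·Δ/L = 114×10³ × 3.835/2475 = 176.6 MPa.
P = σA = 176.6 × 1875 = 331.2 kN.

P ≈ 331 kN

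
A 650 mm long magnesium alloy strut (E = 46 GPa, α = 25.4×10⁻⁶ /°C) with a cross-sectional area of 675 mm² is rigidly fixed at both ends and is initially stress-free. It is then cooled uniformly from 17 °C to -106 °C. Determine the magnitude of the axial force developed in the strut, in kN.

P ≈ 97 kN (tensile)

With zero net strain, σ = E·αΔT = 46 GPa × 25.4×10⁻⁶ × 123 = 143.7 MPa.
P = AEαΔT = 675 × 46×10³ × 25.4×10⁻⁶ × 123 = 97.01 kN (tensile).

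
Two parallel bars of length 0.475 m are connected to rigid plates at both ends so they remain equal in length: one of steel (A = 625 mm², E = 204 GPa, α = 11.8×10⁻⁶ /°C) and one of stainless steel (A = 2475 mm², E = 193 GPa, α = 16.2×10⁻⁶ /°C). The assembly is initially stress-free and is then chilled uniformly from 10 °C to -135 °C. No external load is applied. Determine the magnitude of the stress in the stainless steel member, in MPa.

σ ≈ 25.9 MPa (tensile)

Both members must finish at the same length. With the larger α, the stainless steel tends to over-contract; the plates restrain it, putting the stainless steel in tension and the steel in compression. With no external load the two internal forces are equal and opposite, magnitude P.
Compatibility of the two members (thermal + elastic change equal): (α₁ − α₂)ΔT = P·[1/(A₁E₁) + 1/(A₂E₂)].
|α₁ − α₂|·ΔT = 4.4×10⁻⁶ × 145 = 0.000638.
1/(A₁E₁) + 1/(A₂E₂) = 1/(625×204×10³) + 1/(2475×193×10³) = 9.937×10⁻⁹ N⁻¹.
P = 0.000638 / 9.937×10⁻⁹ = 64210 N = 64.21 kN.
σ_{stainless steel} = P/A₂ = 64210/2475 = 25.94 MPa, tensile.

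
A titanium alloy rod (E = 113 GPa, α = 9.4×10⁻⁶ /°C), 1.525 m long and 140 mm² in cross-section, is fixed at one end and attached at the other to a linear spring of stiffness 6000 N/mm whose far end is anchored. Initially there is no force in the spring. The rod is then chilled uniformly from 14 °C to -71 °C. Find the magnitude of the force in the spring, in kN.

Free thermal contraction: δ_free = αΔT L = 9.4×10⁻⁶ × 85 × 1525 = 1.218 mm.
With a force P in the spring, the elastic change of the rod is PL/(AE) and that of the spring is P/k; compatibility requires their sum to equal δ_free.
So P = δ_free / [L/(AE) + 1/k] = 1.218 / [ 1525/(140×113×10³) + 1/(6000) ].
P = 1.218 / 0.0002631 = 4632 N.

P ≈ 4.63 kN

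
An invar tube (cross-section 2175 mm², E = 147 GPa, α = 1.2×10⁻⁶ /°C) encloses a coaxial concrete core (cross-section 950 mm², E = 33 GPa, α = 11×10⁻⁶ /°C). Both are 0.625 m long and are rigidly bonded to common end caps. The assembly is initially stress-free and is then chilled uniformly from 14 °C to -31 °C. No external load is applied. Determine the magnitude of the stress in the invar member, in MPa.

Both members must finish at the same length. With the larger α, the concrete tends to over-contract; the plates restrain it, putting the concrete in tension and the invar in compression. With no external load the two internal forces are equal and opposite, magnitude P.
Compatibility of the two members (thermal + elastic change equal): (α₁ − α₂)ΔT = P·[1/(A₁E₁) + 1/(A₂E₂)].
|α₁ − α₂|·ΔT = 9.8×10⁻⁶ × 45 = 0.000441.
1/(A₁E₁) + 1/(A₂E₂) = 1/(2175×147×10³) + 1/(950×33×10³) = 3.503×10⁻⁸ N⁻¹.
So P = 0.000441 / 3.503×10⁻⁸ = 12.59 kN.
σ_{invar} = P/A₁ = 12590/2175 = 5.789 MPa, compressive.

σ ≈ 5.79 MPa (compressive)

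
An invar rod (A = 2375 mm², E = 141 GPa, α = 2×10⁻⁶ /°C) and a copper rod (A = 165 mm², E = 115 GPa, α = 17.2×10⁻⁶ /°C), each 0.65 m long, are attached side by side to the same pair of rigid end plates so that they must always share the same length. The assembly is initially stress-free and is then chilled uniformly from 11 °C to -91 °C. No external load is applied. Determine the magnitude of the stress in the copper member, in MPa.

Both members must finish at the same length. With the larger α, the copper tends to over-contract; the plates restrain it, putting the copper in tension and the invar in compression. With no external load the two internal forces are equal and opposite, magnitude P.
Compatibility of the two members (thermal + elastic change equal): (α₁ − α₂)ΔT = P·[1/(A₁E₁) + 1/(A₂E₂)].
|α₁ − α₂|·ΔT = 15.2×10⁻⁶ × 102 = 0.00155.
1/(A₁E₁) + 1/(A₂E₂) = 1/(2375×141×10³) + 1/(165×115×10³) = 5.569×10⁻⁸ N⁻¹.
P = 0.00155 / 5.569×10⁻⁸ = 27840 N = 27.84 kN.
σ_{copper} = P/A₂ = 27840/165 = 168.7 MPa, tensile.

σ ≈ 169 MPa (tensile)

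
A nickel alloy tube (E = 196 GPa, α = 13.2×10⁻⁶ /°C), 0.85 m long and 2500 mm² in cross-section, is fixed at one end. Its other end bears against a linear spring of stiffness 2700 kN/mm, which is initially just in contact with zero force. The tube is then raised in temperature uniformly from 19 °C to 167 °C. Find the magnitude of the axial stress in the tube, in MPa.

σ ≈ 316 MPa (compressive)

If the spring were absent the tube would lengthen by αΔT L = 13.2×10⁻⁶ × 148 × 850 = 1.661 mm.
Let P be the compressive force at the spring. The tube shortens elastically by PL/(AE) and the spring compresses by P/k; together these equal δ_free.
So P = δ_free / [L/(AE) + 1/k] = 1.661 / [ 850/(2500×196×10³) + 1/(2700×10³) ].
P = 1.661 / 2.105×10⁻⁶ = 788800 N.
σ = P/A = 788800/2500 = 315.5 MPa.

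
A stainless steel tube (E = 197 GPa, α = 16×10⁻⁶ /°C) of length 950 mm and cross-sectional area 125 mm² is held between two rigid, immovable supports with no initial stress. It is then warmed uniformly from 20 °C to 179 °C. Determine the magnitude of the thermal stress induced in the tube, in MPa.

With length fixed, the mechanical strain must cancel the thermal strain αΔT = 16×10⁻⁶ × 159 = 2544×10⁻⁶.
The stress required to suppress this strain is σ = Eε = 197×10³ × 2544×10⁻⁶ = 501.2 MPa, compressive since the tube is trying to expand.

σ ≈ 501 MPa (compressive)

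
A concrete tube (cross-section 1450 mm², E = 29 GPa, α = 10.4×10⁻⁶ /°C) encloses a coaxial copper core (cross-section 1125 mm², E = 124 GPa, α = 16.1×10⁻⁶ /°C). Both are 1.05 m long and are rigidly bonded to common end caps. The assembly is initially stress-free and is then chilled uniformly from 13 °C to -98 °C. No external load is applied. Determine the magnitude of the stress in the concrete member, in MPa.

σ ≈ 14.1 MPa (compressive)

The copper has the larger α, so on cooling it would change length more than the concrete if both were free. The rigid plates force a common final length, so the copper is put into tension and the concrete into compression, with equal and opposite forces P (no external load).
Equating the net (thermal + elastic) strains gives |α₁ − α₂|·ΔT = P·[1/(A₁E₁) + 1/(A₂E₂)].
|α₁ − α₂|·ΔT = 5.7×10⁻⁶ × 111 = 0.0006327.
1/(A₁E₁) + 1/(A₂E₂) = 1/(1450×29×10³) + 1/(1125×124×10³) = 3.095×10⁻⁸ N⁻¹.
P = 0.0006327 / 3.095×10⁻⁸ = 20440 N = 20.44 kN.
σ_{concrete} = P/A₁ = 20440/1450 = 14.1 MPa, compressive.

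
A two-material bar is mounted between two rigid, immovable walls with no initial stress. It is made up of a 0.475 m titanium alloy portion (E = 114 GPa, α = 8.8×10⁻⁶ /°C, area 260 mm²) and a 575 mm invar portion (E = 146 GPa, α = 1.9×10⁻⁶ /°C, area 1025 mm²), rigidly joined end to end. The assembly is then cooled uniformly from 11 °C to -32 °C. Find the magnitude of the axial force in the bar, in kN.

P ≈ 11.4 kN (tensile)

With the walls removed the bar would change length by δ_free = Σ αᵢΔT Lᵢ = 8.8×10⁻⁶×43×475 + 1.9×10⁻⁶×43×575 = 0.2267 mm.
Since the ends are fixed, an axial force P builds up, equal in every segment, with P · Σ Lᵢ/(AᵢEᵢ) = δ_free.
Σ Lᵢ/(AᵢEᵢ) = 475/(260×114×10³) + 575/(1025×146×10³) = 1.987×10⁻⁵ mm/N.
Hence P = δ_free / Σ(L/AE) = 0.2267/1.987×10⁻⁵ = 11.41 kN (tensile).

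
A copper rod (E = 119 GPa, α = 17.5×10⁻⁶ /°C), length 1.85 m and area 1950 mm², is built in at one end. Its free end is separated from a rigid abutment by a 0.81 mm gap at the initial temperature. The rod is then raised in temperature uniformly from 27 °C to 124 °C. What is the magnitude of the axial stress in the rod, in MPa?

Unrestrained expansion: δ_free = αΔT L = 17.5×10⁻⁶ × 97 × 1850 = 3.14 mm.
This exceeds the 0.81 mm gap, so the wall pushes back. The portion of expansion that must be recovered elastically is δ_free − gap = 3.14 − 0.81 = 2.33 mm.
That suppressed elongation corresponds to σ = E·Δ/L = 119×10³ × 2.33/1850 = 149.9 MPa.

σ ≈ 150 MPa (compressive)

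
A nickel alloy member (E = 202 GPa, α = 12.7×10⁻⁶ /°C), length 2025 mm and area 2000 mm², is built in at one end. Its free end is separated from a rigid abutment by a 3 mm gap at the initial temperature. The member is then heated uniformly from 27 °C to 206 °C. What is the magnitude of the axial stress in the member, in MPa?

If the wall were absent the member would grow by αΔT L = 12.7×10⁻⁶ × 179 × 2025 = 4.603 mm.
This exceeds the 3 mm gap, so the wall pushes back. The portion of expansion that must be recovered elastically is δ_free − gap = 4.603 − 3 = 1.603 mm.
That suppressed elongation corresponds to σ = E·Δ/L = 202×10³ × 1.603/2025 = 159.9 MPa.

σ ≈ 160 MPa (compressive)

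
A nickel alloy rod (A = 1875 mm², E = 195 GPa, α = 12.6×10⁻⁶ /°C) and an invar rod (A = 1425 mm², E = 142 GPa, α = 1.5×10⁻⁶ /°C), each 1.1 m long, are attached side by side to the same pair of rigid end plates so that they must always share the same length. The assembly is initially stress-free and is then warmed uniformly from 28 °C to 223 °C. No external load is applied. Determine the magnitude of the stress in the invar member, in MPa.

σ ≈ 198 MPa (tensile)

Equilibrium of a rigid end plate with no external load gives equal and opposite internal forces ±P in the two members. Since α_{nickel alloy} > α_{invar}, heating drives the nickel alloy into compression and the invar into tension.
Setting the final lengths equal and cancelling L: (α₁ − α₂)ΔT = P/(A₁E₁) + P/(A₂E₂).
|α₁ − α₂|·ΔT = 11.1×10⁻⁶ × 195 = 0.002164.
1/(A₁E₁) + 1/(A₂E₂) = 1/(1875×195×10³) + 1/(1425×142×10³) = 7.677×10⁻⁹ N⁻¹.
P = 0.002164 / 7.677×10⁻⁹ = 281900 N = 281.9 kN.
σ_{invar} = P/A₂ = 281900/1425 = 197.9 MPa, tensile.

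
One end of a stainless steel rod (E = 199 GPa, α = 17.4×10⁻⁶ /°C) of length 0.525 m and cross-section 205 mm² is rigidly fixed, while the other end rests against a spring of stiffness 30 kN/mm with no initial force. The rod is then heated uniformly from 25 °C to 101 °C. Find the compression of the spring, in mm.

The unrestrained thermal change is αΔT L = 17.4×10⁻⁶ × 76 × 525 = 0.6943 mm.
Let P be the compressive force at the spring. The rod shortens elastically by PL/(AE) and the spring compresses by P/k; together these equal δ_free.
P [ L/(AE) + 1/k ] = δ_free → P [ 525/(205×199×10³) + 1/(30×10³) ] = 0.6943.
P = 0.6943 / 4.62×10⁻⁵ = 15030 N.
Spring compression = P/k = 15030/(30×10³) = 0.5009 mm.

δ ≈ 0.501 mm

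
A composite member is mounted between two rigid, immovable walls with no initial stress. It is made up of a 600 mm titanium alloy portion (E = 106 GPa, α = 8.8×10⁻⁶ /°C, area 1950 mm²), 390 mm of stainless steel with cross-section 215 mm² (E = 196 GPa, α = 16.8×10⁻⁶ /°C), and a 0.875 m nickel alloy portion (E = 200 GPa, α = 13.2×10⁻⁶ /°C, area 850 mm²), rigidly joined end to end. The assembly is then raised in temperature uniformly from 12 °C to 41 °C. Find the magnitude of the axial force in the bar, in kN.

P ≈ 39.2 kN (compressive)

With the walls removed the bar would change length by δ_free = Σ αᵢΔT Lᵢ = 8.8×10⁻⁶×29×600 + 16.8×10⁻⁶×29×390 + 13.2×10⁻⁶×29×875 = 0.6781 mm.
The walls prevent any net length change, so an axial force P (same in every segment) develops. Compatibility: P · Σ Lᵢ/(AᵢEᵢ) = δ_free.
Σ Lᵢ/(AᵢEᵢ) = 600/(1950×106×10³) + 390/(215×196×10³) + 875/(850×200×10³) = 1.73×10⁻⁵ mm/N.
So P = 0.6781 / 1.73×10⁻⁵ = 39.18 kN, compressive.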